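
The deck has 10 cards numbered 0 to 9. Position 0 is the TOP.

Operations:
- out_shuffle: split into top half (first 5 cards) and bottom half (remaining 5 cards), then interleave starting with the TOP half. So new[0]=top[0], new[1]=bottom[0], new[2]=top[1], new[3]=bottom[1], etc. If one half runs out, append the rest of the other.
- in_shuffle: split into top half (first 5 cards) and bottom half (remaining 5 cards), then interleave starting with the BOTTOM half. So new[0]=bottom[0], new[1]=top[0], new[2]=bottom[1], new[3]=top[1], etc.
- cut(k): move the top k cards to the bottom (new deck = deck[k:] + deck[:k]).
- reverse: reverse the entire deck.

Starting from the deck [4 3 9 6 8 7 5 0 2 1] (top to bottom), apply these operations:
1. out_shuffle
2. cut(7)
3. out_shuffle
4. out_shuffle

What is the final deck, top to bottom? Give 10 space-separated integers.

After op 1 (out_shuffle): [4 7 3 5 9 0 6 2 8 1]
After op 2 (cut(7)): [2 8 1 4 7 3 5 9 0 6]
After op 3 (out_shuffle): [2 3 8 5 1 9 4 0 7 6]
After op 4 (out_shuffle): [2 9 3 4 8 0 5 7 1 6]

Answer: 2 9 3 4 8 0 5 7 1 6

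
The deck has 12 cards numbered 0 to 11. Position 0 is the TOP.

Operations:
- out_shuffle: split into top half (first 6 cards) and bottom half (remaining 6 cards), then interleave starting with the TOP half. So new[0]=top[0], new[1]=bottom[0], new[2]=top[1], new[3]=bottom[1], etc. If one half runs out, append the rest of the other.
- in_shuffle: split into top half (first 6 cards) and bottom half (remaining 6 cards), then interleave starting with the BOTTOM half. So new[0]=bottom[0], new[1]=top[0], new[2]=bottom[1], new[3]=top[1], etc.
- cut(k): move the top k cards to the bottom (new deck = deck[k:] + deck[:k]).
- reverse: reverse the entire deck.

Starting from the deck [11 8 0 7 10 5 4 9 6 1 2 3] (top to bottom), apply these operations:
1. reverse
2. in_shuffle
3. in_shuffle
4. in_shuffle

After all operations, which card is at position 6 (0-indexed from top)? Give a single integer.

Answer: 7

Derivation:
After op 1 (reverse): [3 2 1 6 9 4 5 10 7 0 8 11]
After op 2 (in_shuffle): [5 3 10 2 7 1 0 6 8 9 11 4]
After op 3 (in_shuffle): [0 5 6 3 8 10 9 2 11 7 4 1]
After op 4 (in_shuffle): [9 0 2 5 11 6 7 3 4 8 1 10]
Position 6: card 7.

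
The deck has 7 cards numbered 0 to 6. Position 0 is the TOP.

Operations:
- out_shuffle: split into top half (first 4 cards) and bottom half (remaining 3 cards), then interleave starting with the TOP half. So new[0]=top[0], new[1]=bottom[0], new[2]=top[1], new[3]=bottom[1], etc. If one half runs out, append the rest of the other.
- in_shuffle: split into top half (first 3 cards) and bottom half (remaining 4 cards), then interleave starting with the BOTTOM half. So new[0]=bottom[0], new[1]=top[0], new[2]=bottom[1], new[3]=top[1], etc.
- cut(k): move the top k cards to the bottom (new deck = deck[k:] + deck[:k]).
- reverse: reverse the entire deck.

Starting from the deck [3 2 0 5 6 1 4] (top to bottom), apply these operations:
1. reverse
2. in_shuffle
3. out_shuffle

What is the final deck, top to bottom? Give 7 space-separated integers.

After op 1 (reverse): [4 1 6 5 0 2 3]
After op 2 (in_shuffle): [5 4 0 1 2 6 3]
After op 3 (out_shuffle): [5 2 4 6 0 3 1]

Answer: 5 2 4 6 0 3 1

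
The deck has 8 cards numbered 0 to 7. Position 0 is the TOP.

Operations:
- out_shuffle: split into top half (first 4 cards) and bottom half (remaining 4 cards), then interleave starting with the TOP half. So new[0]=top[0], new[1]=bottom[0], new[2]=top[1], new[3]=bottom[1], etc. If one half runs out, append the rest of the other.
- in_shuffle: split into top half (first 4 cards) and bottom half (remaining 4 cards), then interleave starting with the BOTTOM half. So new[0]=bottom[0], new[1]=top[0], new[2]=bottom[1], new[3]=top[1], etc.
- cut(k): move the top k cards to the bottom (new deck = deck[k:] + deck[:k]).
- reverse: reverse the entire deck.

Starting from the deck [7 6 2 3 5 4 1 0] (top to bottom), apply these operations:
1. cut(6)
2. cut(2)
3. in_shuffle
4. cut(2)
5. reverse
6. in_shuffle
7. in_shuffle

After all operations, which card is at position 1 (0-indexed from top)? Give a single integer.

After op 1 (cut(6)): [1 0 7 6 2 3 5 4]
After op 2 (cut(2)): [7 6 2 3 5 4 1 0]
After op 3 (in_shuffle): [5 7 4 6 1 2 0 3]
After op 4 (cut(2)): [4 6 1 2 0 3 5 7]
After op 5 (reverse): [7 5 3 0 2 1 6 4]
After op 6 (in_shuffle): [2 7 1 5 6 3 4 0]
After op 7 (in_shuffle): [6 2 3 7 4 1 0 5]
Position 1: card 2.

Answer: 2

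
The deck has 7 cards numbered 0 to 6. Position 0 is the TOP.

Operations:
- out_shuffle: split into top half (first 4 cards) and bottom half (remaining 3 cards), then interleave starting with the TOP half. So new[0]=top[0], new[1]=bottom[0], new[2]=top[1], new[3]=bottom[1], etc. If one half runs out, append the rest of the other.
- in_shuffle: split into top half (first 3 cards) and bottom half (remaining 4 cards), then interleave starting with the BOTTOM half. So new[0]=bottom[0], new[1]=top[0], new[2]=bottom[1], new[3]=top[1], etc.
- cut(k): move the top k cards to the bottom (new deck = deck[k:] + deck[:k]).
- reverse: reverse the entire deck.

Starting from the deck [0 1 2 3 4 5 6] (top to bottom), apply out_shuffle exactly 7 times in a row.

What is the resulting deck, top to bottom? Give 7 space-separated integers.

Answer: 0 4 1 5 2 6 3

Derivation:
After op 1 (out_shuffle): [0 4 1 5 2 6 3]
After op 2 (out_shuffle): [0 2 4 6 1 3 5]
After op 3 (out_shuffle): [0 1 2 3 4 5 6]
After op 4 (out_shuffle): [0 4 1 5 2 6 3]
After op 5 (out_shuffle): [0 2 4 6 1 3 5]
After op 6 (out_shuffle): [0 1 2 3 4 5 6]
After op 7 (out_shuffle): [0 4 1 5 2 6 3]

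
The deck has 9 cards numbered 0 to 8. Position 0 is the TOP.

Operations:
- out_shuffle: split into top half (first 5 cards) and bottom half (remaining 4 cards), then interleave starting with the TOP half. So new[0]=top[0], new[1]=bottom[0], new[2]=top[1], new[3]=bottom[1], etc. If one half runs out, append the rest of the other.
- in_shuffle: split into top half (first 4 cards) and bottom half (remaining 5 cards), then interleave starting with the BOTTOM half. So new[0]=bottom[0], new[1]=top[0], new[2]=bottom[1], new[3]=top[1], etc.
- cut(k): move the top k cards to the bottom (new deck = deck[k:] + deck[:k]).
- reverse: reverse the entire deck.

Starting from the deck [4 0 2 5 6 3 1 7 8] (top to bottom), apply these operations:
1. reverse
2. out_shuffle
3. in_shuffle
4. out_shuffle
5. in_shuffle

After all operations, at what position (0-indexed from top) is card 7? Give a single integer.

Answer: 3

Derivation:
After op 1 (reverse): [8 7 1 3 6 5 2 0 4]
After op 2 (out_shuffle): [8 5 7 2 1 0 3 4 6]
After op 3 (in_shuffle): [1 8 0 5 3 7 4 2 6]
After op 4 (out_shuffle): [1 7 8 4 0 2 5 6 3]
After op 5 (in_shuffle): [0 1 2 7 5 8 6 4 3]
Card 7 is at position 3.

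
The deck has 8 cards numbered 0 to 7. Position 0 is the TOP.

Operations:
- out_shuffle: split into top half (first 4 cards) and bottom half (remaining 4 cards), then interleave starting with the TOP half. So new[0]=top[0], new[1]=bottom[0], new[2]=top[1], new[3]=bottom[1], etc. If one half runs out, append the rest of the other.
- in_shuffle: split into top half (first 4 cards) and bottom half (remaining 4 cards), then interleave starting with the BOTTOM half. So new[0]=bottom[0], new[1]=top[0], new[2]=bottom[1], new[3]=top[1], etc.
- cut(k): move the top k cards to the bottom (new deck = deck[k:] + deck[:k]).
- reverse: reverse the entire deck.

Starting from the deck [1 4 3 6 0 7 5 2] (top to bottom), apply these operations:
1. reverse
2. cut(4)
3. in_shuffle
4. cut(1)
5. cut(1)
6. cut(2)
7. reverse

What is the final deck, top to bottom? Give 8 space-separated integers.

Answer: 3 5 6 2 1 0 4 7

Derivation:
After op 1 (reverse): [2 5 7 0 6 3 4 1]
After op 2 (cut(4)): [6 3 4 1 2 5 7 0]
After op 3 (in_shuffle): [2 6 5 3 7 4 0 1]
After op 4 (cut(1)): [6 5 3 7 4 0 1 2]
After op 5 (cut(1)): [5 3 7 4 0 1 2 6]
After op 6 (cut(2)): [7 4 0 1 2 6 5 3]
After op 7 (reverse): [3 5 6 2 1 0 4 7]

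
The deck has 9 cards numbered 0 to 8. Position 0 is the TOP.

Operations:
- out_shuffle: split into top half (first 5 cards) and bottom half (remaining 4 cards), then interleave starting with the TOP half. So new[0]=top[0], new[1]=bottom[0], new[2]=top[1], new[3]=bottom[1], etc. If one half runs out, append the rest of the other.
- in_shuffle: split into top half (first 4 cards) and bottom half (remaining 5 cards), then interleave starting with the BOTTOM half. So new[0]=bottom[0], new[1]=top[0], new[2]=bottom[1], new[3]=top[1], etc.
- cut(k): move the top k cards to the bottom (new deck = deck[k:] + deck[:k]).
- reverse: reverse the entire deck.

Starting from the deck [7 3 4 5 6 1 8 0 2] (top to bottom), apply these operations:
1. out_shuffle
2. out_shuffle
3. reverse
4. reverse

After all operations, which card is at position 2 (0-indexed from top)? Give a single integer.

Answer: 1

Derivation:
After op 1 (out_shuffle): [7 1 3 8 4 0 5 2 6]
After op 2 (out_shuffle): [7 0 1 5 3 2 8 6 4]
After op 3 (reverse): [4 6 8 2 3 5 1 0 7]
After op 4 (reverse): [7 0 1 5 3 2 8 6 4]
Position 2: card 1.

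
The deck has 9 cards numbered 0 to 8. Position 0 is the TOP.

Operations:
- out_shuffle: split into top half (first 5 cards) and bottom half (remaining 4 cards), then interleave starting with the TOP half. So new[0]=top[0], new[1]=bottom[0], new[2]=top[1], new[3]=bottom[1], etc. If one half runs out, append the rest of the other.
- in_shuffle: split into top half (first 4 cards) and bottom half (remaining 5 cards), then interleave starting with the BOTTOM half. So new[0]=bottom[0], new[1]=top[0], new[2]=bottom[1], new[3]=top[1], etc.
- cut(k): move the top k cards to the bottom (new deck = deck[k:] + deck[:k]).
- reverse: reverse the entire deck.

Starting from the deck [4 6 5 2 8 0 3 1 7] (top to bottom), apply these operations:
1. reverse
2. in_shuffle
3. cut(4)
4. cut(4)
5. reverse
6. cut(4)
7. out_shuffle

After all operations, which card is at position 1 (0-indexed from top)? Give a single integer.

After op 1 (reverse): [7 1 3 0 8 2 5 6 4]
After op 2 (in_shuffle): [8 7 2 1 5 3 6 0 4]
After op 3 (cut(4)): [5 3 6 0 4 8 7 2 1]
After op 4 (cut(4)): [4 8 7 2 1 5 3 6 0]
After op 5 (reverse): [0 6 3 5 1 2 7 8 4]
After op 6 (cut(4)): [1 2 7 8 4 0 6 3 5]
After op 7 (out_shuffle): [1 0 2 6 7 3 8 5 4]
Position 1: card 0.

Answer: 0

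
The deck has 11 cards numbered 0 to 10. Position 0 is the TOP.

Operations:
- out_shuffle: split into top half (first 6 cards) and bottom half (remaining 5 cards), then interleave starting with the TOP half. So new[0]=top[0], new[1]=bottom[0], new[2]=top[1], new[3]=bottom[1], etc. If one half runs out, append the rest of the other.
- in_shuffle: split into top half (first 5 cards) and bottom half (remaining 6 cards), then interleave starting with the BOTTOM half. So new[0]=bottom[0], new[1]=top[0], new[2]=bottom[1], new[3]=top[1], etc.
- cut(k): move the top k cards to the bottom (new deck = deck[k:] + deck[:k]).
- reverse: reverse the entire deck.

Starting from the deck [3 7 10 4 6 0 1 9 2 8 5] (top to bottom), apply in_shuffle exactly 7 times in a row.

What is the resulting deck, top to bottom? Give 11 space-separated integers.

After op 1 (in_shuffle): [0 3 1 7 9 10 2 4 8 6 5]
After op 2 (in_shuffle): [10 0 2 3 4 1 8 7 6 9 5]
After op 3 (in_shuffle): [1 10 8 0 7 2 6 3 9 4 5]
After op 4 (in_shuffle): [2 1 6 10 3 8 9 0 4 7 5]
After op 5 (in_shuffle): [8 2 9 1 0 6 4 10 7 3 5]
After op 6 (in_shuffle): [6 8 4 2 10 9 7 1 3 0 5]
After op 7 (in_shuffle): [9 6 7 8 1 4 3 2 0 10 5]

Answer: 9 6 7 8 1 4 3 2 0 10 5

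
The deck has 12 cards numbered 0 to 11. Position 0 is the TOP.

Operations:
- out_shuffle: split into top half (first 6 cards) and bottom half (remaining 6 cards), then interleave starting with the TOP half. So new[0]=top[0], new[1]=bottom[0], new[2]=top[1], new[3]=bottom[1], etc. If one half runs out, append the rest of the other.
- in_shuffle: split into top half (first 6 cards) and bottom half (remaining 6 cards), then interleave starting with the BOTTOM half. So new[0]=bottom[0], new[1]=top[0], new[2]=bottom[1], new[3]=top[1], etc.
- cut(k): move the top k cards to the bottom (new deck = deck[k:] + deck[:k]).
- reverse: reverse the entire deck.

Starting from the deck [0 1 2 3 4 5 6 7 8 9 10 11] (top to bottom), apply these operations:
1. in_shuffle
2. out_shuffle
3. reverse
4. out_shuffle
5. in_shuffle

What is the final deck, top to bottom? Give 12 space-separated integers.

After op 1 (in_shuffle): [6 0 7 1 8 2 9 3 10 4 11 5]
After op 2 (out_shuffle): [6 9 0 3 7 10 1 4 8 11 2 5]
After op 3 (reverse): [5 2 11 8 4 1 10 7 3 0 9 6]
After op 4 (out_shuffle): [5 10 2 7 11 3 8 0 4 9 1 6]
After op 5 (in_shuffle): [8 5 0 10 4 2 9 7 1 11 6 3]

Answer: 8 5 0 10 4 2 9 7 1 11 6 3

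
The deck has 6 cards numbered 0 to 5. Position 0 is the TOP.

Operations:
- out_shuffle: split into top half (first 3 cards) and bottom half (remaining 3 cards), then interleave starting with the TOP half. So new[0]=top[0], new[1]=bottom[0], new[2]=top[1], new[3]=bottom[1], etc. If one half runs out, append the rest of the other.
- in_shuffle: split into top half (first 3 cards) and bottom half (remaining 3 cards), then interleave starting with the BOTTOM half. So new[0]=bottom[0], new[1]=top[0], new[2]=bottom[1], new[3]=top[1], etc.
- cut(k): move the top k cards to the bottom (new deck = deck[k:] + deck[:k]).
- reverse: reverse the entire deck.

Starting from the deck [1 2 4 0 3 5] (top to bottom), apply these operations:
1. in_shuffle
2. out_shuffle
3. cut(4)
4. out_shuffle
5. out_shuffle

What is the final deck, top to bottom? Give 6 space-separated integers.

Answer: 3 1 2 0 4 5

Derivation:
After op 1 (in_shuffle): [0 1 3 2 5 4]
After op 2 (out_shuffle): [0 2 1 5 3 4]
After op 3 (cut(4)): [3 4 0 2 1 5]
After op 4 (out_shuffle): [3 2 4 1 0 5]
After op 5 (out_shuffle): [3 1 2 0 4 5]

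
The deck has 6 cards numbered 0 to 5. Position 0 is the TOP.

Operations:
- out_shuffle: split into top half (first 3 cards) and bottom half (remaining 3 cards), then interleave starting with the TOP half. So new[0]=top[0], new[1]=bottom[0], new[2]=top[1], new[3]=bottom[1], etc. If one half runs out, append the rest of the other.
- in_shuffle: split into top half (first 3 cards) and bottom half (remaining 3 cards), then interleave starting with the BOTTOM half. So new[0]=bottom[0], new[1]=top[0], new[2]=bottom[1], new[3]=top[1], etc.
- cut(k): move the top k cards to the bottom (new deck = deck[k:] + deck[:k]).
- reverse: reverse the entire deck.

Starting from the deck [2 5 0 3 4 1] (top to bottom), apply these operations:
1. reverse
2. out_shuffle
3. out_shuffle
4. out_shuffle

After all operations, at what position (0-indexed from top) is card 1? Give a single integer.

Answer: 0

Derivation:
After op 1 (reverse): [1 4 3 0 5 2]
After op 2 (out_shuffle): [1 0 4 5 3 2]
After op 3 (out_shuffle): [1 5 0 3 4 2]
After op 4 (out_shuffle): [1 3 5 4 0 2]
Card 1 is at position 0.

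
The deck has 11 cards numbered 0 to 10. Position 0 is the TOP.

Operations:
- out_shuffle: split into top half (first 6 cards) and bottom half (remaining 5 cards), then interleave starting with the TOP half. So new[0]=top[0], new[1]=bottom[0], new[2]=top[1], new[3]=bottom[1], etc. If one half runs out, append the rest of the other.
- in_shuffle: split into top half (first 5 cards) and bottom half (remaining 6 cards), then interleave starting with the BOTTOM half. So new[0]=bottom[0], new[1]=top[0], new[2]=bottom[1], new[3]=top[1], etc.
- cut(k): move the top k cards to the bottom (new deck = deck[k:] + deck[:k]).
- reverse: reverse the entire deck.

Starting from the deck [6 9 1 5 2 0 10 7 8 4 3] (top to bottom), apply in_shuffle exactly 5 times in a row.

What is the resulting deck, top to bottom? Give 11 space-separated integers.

Answer: 4 8 7 10 0 2 5 1 9 6 3

Derivation:
After op 1 (in_shuffle): [0 6 10 9 7 1 8 5 4 2 3]
After op 2 (in_shuffle): [1 0 8 6 5 10 4 9 2 7 3]
After op 3 (in_shuffle): [10 1 4 0 9 8 2 6 7 5 3]
After op 4 (in_shuffle): [8 10 2 1 6 4 7 0 5 9 3]
After op 5 (in_shuffle): [4 8 7 10 0 2 5 1 9 6 3]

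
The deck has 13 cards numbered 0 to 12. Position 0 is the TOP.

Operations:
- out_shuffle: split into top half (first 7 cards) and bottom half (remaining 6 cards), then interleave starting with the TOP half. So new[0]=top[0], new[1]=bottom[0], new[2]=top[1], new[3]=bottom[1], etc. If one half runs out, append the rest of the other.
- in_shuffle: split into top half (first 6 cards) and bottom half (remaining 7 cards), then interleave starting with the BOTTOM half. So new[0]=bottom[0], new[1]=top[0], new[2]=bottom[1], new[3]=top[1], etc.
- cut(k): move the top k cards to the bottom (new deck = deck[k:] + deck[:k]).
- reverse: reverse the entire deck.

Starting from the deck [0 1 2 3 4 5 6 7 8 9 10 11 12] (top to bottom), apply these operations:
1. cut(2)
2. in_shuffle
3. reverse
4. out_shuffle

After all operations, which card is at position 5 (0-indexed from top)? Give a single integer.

After op 1 (cut(2)): [2 3 4 5 6 7 8 9 10 11 12 0 1]
After op 2 (in_shuffle): [8 2 9 3 10 4 11 5 12 6 0 7 1]
After op 3 (reverse): [1 7 0 6 12 5 11 4 10 3 9 2 8]
After op 4 (out_shuffle): [1 4 7 10 0 3 6 9 12 2 5 8 11]
Position 5: card 3.

Answer: 3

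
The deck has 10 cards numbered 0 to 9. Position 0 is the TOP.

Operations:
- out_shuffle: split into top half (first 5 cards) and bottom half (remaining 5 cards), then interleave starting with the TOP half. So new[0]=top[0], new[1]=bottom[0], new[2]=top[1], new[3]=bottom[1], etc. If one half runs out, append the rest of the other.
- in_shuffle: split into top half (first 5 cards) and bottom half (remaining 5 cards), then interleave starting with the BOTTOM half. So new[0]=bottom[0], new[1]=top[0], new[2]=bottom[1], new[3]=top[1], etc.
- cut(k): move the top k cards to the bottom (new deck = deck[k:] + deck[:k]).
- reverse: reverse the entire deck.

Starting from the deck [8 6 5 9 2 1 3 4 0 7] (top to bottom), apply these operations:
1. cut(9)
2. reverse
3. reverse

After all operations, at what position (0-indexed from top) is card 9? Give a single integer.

After op 1 (cut(9)): [7 8 6 5 9 2 1 3 4 0]
After op 2 (reverse): [0 4 3 1 2 9 5 6 8 7]
After op 3 (reverse): [7 8 6 5 9 2 1 3 4 0]
Card 9 is at position 4.

Answer: 4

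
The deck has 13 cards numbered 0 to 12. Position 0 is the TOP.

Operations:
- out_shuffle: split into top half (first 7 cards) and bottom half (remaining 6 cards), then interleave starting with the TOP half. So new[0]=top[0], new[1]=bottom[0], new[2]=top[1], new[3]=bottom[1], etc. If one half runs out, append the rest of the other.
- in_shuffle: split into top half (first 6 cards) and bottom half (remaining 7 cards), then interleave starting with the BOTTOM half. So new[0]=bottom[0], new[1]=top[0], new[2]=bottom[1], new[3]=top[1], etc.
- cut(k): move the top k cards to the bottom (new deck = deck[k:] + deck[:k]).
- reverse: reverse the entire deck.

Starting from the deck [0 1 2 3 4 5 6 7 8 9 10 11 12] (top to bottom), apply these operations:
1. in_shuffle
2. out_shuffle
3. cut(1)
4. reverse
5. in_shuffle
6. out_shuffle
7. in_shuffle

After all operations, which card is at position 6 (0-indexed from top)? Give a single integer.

Answer: 8

Derivation:
After op 1 (in_shuffle): [6 0 7 1 8 2 9 3 10 4 11 5 12]
After op 2 (out_shuffle): [6 3 0 10 7 4 1 11 8 5 2 12 9]
After op 3 (cut(1)): [3 0 10 7 4 1 11 8 5 2 12 9 6]
After op 4 (reverse): [6 9 12 2 5 8 11 1 4 7 10 0 3]
After op 5 (in_shuffle): [11 6 1 9 4 12 7 2 10 5 0 8 3]
After op 6 (out_shuffle): [11 2 6 10 1 5 9 0 4 8 12 3 7]
After op 7 (in_shuffle): [9 11 0 2 4 6 8 10 12 1 3 5 7]
Position 6: card 8.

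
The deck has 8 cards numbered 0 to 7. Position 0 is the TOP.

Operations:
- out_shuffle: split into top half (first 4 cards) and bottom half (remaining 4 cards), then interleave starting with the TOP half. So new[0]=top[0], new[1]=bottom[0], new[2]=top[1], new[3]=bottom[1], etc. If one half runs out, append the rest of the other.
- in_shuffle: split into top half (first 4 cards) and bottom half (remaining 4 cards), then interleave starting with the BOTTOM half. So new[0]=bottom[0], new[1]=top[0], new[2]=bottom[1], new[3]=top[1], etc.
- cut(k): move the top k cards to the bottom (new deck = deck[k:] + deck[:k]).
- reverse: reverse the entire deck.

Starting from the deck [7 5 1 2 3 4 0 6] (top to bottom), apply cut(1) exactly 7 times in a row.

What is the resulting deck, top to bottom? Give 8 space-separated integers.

Answer: 6 7 5 1 2 3 4 0

Derivation:
After op 1 (cut(1)): [5 1 2 3 4 0 6 7]
After op 2 (cut(1)): [1 2 3 4 0 6 7 5]
After op 3 (cut(1)): [2 3 4 0 6 7 5 1]
After op 4 (cut(1)): [3 4 0 6 7 5 1 2]
After op 5 (cut(1)): [4 0 6 7 5 1 2 3]
After op 6 (cut(1)): [0 6 7 5 1 2 3 4]
After op 7 (cut(1)): [6 7 5 1 2 3 4 0]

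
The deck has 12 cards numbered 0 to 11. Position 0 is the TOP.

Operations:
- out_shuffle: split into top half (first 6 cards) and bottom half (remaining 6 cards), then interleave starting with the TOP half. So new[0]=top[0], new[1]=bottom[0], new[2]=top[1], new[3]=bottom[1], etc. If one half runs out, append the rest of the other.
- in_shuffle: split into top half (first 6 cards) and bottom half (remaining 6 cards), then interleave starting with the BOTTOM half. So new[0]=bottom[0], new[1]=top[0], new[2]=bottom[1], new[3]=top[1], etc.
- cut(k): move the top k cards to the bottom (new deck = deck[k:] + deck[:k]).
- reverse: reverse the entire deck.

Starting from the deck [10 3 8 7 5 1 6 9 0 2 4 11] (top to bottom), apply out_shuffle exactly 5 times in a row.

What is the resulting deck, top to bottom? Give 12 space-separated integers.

After op 1 (out_shuffle): [10 6 3 9 8 0 7 2 5 4 1 11]
After op 2 (out_shuffle): [10 7 6 2 3 5 9 4 8 1 0 11]
After op 3 (out_shuffle): [10 9 7 4 6 8 2 1 3 0 5 11]
After op 4 (out_shuffle): [10 2 9 1 7 3 4 0 6 5 8 11]
After op 5 (out_shuffle): [10 4 2 0 9 6 1 5 7 8 3 11]

Answer: 10 4 2 0 9 6 1 5 7 8 3 11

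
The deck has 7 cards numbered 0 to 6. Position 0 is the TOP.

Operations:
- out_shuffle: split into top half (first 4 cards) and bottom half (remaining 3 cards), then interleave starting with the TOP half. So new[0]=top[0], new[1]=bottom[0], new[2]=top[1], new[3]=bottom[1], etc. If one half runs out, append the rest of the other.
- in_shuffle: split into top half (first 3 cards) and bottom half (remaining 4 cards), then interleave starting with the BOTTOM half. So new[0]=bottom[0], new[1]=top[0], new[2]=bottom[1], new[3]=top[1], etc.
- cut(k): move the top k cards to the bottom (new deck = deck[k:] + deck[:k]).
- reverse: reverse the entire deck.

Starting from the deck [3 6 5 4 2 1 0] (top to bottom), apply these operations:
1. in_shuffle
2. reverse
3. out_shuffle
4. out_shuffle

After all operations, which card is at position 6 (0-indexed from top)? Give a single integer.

After op 1 (in_shuffle): [4 3 2 6 1 5 0]
After op 2 (reverse): [0 5 1 6 2 3 4]
After op 3 (out_shuffle): [0 2 5 3 1 4 6]
After op 4 (out_shuffle): [0 1 2 4 5 6 3]
Position 6: card 3.

Answer: 3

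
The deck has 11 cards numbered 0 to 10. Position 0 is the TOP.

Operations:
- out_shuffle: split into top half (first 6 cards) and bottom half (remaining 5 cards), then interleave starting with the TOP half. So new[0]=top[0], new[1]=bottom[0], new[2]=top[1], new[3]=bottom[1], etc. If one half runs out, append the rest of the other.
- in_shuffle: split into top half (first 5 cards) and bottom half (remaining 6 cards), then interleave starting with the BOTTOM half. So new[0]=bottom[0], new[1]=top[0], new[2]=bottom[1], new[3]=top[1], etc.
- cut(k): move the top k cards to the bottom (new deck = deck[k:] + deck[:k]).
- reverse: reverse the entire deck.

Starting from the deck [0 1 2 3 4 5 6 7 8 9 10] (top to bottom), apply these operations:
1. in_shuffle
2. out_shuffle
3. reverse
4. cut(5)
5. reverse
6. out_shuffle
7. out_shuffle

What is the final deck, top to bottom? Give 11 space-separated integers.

Answer: 1 10 8 6 4 2 0 9 7 5 3

Derivation:
After op 1 (in_shuffle): [5 0 6 1 7 2 8 3 9 4 10]
After op 2 (out_shuffle): [5 8 0 3 6 9 1 4 7 10 2]
After op 3 (reverse): [2 10 7 4 1 9 6 3 0 8 5]
After op 4 (cut(5)): [9 6 3 0 8 5 2 10 7 4 1]
After op 5 (reverse): [1 4 7 10 2 5 8 0 3 6 9]
After op 6 (out_shuffle): [1 8 4 0 7 3 10 6 2 9 5]
After op 7 (out_shuffle): [1 10 8 6 4 2 0 9 7 5 3]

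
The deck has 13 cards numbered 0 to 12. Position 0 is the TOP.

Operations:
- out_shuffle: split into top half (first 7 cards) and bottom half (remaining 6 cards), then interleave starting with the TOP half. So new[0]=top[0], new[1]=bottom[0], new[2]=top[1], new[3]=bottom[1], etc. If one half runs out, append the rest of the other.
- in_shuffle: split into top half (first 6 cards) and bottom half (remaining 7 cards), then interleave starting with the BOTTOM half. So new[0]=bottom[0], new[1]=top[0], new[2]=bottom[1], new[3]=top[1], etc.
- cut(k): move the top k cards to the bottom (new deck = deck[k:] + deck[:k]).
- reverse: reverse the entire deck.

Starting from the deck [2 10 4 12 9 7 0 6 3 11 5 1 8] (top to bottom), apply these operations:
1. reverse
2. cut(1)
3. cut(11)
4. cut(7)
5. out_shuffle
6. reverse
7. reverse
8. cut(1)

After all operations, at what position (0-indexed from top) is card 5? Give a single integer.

Answer: 4

Derivation:
After op 1 (reverse): [8 1 5 11 3 6 0 7 9 12 4 10 2]
After op 2 (cut(1)): [1 5 11 3 6 0 7 9 12 4 10 2 8]
After op 3 (cut(11)): [2 8 1 5 11 3 6 0 7 9 12 4 10]
After op 4 (cut(7)): [0 7 9 12 4 10 2 8 1 5 11 3 6]
After op 5 (out_shuffle): [0 8 7 1 9 5 12 11 4 3 10 6 2]
After op 6 (reverse): [2 6 10 3 4 11 12 5 9 1 7 8 0]
After op 7 (reverse): [0 8 7 1 9 5 12 11 4 3 10 6 2]
After op 8 (cut(1)): [8 7 1 9 5 12 11 4 3 10 6 2 0]
Card 5 is at position 4.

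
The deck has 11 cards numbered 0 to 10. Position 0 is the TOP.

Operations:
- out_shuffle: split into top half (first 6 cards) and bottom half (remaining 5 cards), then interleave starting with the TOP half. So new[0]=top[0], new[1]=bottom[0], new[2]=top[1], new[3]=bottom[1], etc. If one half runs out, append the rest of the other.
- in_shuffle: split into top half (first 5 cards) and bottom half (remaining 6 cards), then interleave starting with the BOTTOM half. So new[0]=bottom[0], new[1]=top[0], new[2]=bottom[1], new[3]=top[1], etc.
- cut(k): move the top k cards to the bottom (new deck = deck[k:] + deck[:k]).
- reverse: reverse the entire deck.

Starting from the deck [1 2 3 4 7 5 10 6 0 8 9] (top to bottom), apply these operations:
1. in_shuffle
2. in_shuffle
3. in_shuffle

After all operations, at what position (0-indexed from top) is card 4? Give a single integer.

After op 1 (in_shuffle): [5 1 10 2 6 3 0 4 8 7 9]
After op 2 (in_shuffle): [3 5 0 1 4 10 8 2 7 6 9]
After op 3 (in_shuffle): [10 3 8 5 2 0 7 1 6 4 9]
Card 4 is at position 9.

Answer: 9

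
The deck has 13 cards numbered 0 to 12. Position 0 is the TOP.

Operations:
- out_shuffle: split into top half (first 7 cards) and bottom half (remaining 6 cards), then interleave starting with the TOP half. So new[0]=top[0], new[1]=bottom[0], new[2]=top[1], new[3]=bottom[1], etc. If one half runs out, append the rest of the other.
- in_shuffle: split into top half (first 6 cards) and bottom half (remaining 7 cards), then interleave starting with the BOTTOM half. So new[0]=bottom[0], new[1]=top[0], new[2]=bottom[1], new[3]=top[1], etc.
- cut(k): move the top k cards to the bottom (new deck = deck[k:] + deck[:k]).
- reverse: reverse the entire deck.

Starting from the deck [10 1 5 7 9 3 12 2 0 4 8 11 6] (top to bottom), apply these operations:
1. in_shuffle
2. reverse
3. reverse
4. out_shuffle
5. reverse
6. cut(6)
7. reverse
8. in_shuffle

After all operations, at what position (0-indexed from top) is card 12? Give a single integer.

After op 1 (in_shuffle): [12 10 2 1 0 5 4 7 8 9 11 3 6]
After op 2 (reverse): [6 3 11 9 8 7 4 5 0 1 2 10 12]
After op 3 (reverse): [12 10 2 1 0 5 4 7 8 9 11 3 6]
After op 4 (out_shuffle): [12 7 10 8 2 9 1 11 0 3 5 6 4]
After op 5 (reverse): [4 6 5 3 0 11 1 9 2 8 10 7 12]
After op 6 (cut(6)): [1 9 2 8 10 7 12 4 6 5 3 0 11]
After op 7 (reverse): [11 0 3 5 6 4 12 7 10 8 2 9 1]
After op 8 (in_shuffle): [12 11 7 0 10 3 8 5 2 6 9 4 1]
Card 12 is at position 0.

Answer: 0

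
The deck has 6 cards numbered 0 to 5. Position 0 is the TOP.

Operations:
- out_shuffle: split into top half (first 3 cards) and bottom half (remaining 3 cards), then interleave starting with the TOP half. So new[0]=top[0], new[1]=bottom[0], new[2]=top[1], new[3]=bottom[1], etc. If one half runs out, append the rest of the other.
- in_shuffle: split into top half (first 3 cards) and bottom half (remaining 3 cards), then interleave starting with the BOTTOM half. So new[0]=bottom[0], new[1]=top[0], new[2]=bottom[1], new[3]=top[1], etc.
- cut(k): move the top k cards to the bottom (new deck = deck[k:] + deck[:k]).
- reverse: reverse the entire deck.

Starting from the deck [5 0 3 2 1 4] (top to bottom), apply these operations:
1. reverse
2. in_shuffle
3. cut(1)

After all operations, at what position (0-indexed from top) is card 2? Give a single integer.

After op 1 (reverse): [4 1 2 3 0 5]
After op 2 (in_shuffle): [3 4 0 1 5 2]
After op 3 (cut(1)): [4 0 1 5 2 3]
Card 2 is at position 4.

Answer: 4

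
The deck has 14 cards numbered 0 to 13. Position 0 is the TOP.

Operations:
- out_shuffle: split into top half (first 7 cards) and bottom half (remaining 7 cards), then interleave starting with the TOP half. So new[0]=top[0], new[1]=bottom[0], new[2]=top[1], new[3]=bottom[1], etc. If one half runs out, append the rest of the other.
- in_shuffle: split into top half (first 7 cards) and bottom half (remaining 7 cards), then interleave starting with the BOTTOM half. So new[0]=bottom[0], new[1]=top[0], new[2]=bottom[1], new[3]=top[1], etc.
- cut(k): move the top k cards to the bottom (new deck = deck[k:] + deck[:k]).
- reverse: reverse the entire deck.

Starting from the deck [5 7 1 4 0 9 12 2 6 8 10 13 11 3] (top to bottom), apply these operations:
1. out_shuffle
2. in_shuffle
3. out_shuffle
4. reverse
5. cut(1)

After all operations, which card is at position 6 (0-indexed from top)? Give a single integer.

Answer: 2

Derivation:
After op 1 (out_shuffle): [5 2 7 6 1 8 4 10 0 13 9 11 12 3]
After op 2 (in_shuffle): [10 5 0 2 13 7 9 6 11 1 12 8 3 4]
After op 3 (out_shuffle): [10 6 5 11 0 1 2 12 13 8 7 3 9 4]
After op 4 (reverse): [4 9 3 7 8 13 12 2 1 0 11 5 6 10]
After op 5 (cut(1)): [9 3 7 8 13 12 2 1 0 11 5 6 10 4]
Position 6: card 2.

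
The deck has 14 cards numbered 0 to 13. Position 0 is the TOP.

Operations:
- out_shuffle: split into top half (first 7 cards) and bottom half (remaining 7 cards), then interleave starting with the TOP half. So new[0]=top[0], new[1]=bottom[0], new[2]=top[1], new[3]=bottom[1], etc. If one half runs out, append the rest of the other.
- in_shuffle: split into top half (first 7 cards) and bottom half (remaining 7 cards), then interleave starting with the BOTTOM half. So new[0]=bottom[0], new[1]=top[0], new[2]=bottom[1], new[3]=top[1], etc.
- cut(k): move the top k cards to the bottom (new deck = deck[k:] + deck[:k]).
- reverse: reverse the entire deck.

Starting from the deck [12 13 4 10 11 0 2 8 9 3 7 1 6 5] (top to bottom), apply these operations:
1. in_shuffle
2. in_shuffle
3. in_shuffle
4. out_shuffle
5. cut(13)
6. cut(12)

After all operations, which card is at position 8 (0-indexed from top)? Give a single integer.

After op 1 (in_shuffle): [8 12 9 13 3 4 7 10 1 11 6 0 5 2]
After op 2 (in_shuffle): [10 8 1 12 11 9 6 13 0 3 5 4 2 7]
After op 3 (in_shuffle): [13 10 0 8 3 1 5 12 4 11 2 9 7 6]
After op 4 (out_shuffle): [13 12 10 4 0 11 8 2 3 9 1 7 5 6]
After op 5 (cut(13)): [6 13 12 10 4 0 11 8 2 3 9 1 7 5]
After op 6 (cut(12)): [7 5 6 13 12 10 4 0 11 8 2 3 9 1]
Position 8: card 11.

Answer: 11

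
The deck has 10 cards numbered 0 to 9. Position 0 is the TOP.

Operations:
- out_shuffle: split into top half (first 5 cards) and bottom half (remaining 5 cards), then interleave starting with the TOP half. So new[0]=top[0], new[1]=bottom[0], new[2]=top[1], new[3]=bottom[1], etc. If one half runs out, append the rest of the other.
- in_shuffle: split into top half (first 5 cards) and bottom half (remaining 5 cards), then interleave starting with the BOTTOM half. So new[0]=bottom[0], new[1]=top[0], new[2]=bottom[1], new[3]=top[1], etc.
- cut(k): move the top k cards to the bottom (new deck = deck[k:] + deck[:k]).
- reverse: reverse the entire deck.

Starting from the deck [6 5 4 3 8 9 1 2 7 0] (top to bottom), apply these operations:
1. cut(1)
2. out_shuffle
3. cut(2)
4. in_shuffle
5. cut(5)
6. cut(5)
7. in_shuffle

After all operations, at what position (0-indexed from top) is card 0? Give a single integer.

After op 1 (cut(1)): [5 4 3 8 9 1 2 7 0 6]
After op 2 (out_shuffle): [5 1 4 2 3 7 8 0 9 6]
After op 3 (cut(2)): [4 2 3 7 8 0 9 6 5 1]
After op 4 (in_shuffle): [0 4 9 2 6 3 5 7 1 8]
After op 5 (cut(5)): [3 5 7 1 8 0 4 9 2 6]
After op 6 (cut(5)): [0 4 9 2 6 3 5 7 1 8]
After op 7 (in_shuffle): [3 0 5 4 7 9 1 2 8 6]
Card 0 is at position 1.

Answer: 1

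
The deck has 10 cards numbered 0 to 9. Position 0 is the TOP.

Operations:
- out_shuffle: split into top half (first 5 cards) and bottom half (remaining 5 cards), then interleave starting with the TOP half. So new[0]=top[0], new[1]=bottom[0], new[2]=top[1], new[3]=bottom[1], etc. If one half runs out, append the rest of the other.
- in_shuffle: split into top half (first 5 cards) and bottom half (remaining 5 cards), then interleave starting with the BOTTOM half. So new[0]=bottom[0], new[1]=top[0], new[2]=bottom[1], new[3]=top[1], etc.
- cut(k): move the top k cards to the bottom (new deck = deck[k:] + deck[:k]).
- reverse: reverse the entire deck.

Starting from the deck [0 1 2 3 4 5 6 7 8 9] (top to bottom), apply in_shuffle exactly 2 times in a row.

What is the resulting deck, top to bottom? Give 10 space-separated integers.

After op 1 (in_shuffle): [5 0 6 1 7 2 8 3 9 4]
After op 2 (in_shuffle): [2 5 8 0 3 6 9 1 4 7]

Answer: 2 5 8 0 3 6 9 1 4 7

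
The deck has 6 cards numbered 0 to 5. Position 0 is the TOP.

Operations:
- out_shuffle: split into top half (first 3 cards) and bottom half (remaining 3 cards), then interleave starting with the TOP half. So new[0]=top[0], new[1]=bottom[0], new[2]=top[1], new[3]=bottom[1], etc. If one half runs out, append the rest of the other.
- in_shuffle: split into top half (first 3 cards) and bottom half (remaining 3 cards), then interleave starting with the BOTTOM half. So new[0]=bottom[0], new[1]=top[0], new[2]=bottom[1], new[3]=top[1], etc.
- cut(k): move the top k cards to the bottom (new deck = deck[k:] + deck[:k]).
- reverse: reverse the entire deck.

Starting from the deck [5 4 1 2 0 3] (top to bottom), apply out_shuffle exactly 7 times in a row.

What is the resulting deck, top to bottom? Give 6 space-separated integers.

Answer: 5 1 0 4 2 3

Derivation:
After op 1 (out_shuffle): [5 2 4 0 1 3]
After op 2 (out_shuffle): [5 0 2 1 4 3]
After op 3 (out_shuffle): [5 1 0 4 2 3]
After op 4 (out_shuffle): [5 4 1 2 0 3]
After op 5 (out_shuffle): [5 2 4 0 1 3]
After op 6 (out_shuffle): [5 0 2 1 4 3]
After op 7 (out_shuffle): [5 1 0 4 2 3]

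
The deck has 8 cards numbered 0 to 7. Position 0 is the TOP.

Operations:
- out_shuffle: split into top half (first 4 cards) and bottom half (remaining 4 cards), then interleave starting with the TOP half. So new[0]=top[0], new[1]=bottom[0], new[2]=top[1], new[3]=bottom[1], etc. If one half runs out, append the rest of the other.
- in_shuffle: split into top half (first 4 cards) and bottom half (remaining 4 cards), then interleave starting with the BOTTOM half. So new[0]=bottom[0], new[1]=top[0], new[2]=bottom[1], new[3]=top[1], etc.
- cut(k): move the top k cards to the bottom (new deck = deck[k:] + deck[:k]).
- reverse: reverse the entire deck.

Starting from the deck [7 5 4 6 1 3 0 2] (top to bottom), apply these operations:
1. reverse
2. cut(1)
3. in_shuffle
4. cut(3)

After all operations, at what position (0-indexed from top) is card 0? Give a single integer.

Answer: 6

Derivation:
After op 1 (reverse): [2 0 3 1 6 4 5 7]
After op 2 (cut(1)): [0 3 1 6 4 5 7 2]
After op 3 (in_shuffle): [4 0 5 3 7 1 2 6]
After op 4 (cut(3)): [3 7 1 2 6 4 0 5]
Card 0 is at position 6.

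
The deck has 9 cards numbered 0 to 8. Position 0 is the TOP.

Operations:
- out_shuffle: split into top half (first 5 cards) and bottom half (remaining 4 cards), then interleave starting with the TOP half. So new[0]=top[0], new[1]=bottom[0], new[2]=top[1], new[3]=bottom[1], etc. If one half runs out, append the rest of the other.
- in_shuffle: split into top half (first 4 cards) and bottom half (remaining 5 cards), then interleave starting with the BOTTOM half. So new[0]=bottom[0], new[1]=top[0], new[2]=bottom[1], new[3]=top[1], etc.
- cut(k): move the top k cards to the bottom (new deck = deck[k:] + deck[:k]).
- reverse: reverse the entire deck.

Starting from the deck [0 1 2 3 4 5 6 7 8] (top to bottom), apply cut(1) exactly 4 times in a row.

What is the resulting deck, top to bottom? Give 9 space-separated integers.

After op 1 (cut(1)): [1 2 3 4 5 6 7 8 0]
After op 2 (cut(1)): [2 3 4 5 6 7 8 0 1]
After op 3 (cut(1)): [3 4 5 6 7 8 0 1 2]
After op 4 (cut(1)): [4 5 6 7 8 0 1 2 3]

Answer: 4 5 6 7 8 0 1 2 3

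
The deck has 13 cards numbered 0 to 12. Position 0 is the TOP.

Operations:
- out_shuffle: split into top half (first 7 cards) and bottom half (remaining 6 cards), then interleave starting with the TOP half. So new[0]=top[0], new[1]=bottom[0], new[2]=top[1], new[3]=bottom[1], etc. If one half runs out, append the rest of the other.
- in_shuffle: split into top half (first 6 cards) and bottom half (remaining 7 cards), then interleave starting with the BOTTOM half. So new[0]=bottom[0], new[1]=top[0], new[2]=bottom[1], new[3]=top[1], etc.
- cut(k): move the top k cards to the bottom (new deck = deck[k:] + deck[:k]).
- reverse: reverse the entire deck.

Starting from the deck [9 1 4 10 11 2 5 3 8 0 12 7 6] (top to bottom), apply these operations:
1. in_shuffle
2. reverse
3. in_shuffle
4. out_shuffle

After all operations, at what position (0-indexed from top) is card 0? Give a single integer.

Answer: 0

Derivation:
After op 1 (in_shuffle): [5 9 3 1 8 4 0 10 12 11 7 2 6]
After op 2 (reverse): [6 2 7 11 12 10 0 4 8 1 3 9 5]
After op 3 (in_shuffle): [0 6 4 2 8 7 1 11 3 12 9 10 5]
After op 4 (out_shuffle): [0 11 6 3 4 12 2 9 8 10 7 5 1]
Card 0 is at position 0.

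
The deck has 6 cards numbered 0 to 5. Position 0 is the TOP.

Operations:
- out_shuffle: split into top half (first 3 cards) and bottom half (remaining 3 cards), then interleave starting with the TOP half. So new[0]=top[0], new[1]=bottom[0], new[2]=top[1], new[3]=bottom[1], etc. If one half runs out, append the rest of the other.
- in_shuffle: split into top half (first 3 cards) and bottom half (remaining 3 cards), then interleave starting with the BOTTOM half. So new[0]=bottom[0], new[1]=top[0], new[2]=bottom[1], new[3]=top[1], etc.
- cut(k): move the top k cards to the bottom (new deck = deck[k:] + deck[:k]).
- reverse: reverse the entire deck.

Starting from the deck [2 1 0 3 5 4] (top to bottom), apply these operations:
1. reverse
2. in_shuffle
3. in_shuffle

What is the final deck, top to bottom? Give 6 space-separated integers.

After op 1 (reverse): [4 5 3 0 1 2]
After op 2 (in_shuffle): [0 4 1 5 2 3]
After op 3 (in_shuffle): [5 0 2 4 3 1]

Answer: 5 0 2 4 3 1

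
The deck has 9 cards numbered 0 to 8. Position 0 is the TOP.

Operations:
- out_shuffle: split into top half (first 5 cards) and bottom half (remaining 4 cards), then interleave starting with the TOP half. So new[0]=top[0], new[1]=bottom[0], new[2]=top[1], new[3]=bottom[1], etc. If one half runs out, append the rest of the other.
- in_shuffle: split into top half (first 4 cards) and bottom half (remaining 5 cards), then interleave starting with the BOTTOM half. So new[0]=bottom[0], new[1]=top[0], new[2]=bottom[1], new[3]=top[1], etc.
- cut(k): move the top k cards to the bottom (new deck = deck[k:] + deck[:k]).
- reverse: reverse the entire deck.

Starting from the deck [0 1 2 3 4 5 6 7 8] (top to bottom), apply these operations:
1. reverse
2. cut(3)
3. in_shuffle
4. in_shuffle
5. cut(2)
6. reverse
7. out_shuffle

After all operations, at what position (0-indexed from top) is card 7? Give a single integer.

After op 1 (reverse): [8 7 6 5 4 3 2 1 0]
After op 2 (cut(3)): [5 4 3 2 1 0 8 7 6]
After op 3 (in_shuffle): [1 5 0 4 8 3 7 2 6]
After op 4 (in_shuffle): [8 1 3 5 7 0 2 4 6]
After op 5 (cut(2)): [3 5 7 0 2 4 6 8 1]
After op 6 (reverse): [1 8 6 4 2 0 7 5 3]
After op 7 (out_shuffle): [1 0 8 7 6 5 4 3 2]
Card 7 is at position 3.

Answer: 3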